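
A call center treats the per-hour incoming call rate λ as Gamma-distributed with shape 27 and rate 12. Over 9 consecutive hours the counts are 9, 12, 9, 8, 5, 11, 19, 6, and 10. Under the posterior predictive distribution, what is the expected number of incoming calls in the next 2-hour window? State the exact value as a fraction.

Total count: 9 + 12 + 9 + 8 + 5 + 11 + 19 + 6 + 10 = 89.
Total exposure: 9 hours.
The Gamma prior is conjugate for the Poisson rate, so λ | data ~ Gamma(27+89, 12+9) = Gamma(116, 21).
Predictive mean over a 2-hour window = T·E[λ|data] = 2·116/21 = 232/21.

232/21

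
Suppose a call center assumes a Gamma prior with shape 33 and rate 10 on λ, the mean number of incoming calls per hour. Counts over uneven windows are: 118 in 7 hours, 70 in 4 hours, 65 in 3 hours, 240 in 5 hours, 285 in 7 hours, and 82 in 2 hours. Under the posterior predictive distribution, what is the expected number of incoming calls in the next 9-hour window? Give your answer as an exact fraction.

423/2

Total count: 118 + 70 + 65 + 240 + 285 + 82 = 860.
Total exposure: 7 + 4 + 3 + 5 + 7 + 2 = 28 hours.
The Gamma prior is conjugate for the Poisson rate, so λ | data ~ Gamma(33+860, 10+28) = Gamma(893, 38).
Predictive mean over a 9-hour window = T·E[λ|data] = 9·893/38 = 423/2.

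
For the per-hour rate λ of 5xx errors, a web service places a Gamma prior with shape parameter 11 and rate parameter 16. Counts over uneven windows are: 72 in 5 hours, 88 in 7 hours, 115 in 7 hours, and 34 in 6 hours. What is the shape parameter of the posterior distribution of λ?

320

Total count: 72 + 88 + 115 + 34 = 309.
Total exposure: 5 + 7 + 7 + 6 = 25 hours.
The Gamma prior is conjugate for the Poisson rate, so λ | data ~ Gamma(11+309, 16+25) = Gamma(320, 41).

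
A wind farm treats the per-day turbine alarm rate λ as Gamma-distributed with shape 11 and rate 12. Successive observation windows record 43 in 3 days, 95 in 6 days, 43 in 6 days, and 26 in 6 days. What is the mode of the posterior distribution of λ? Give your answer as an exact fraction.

217/33

Total count: 43 + 95 + 43 + 26 = 207.
Total exposure: 3 + 6 + 6 + 6 = 21 days.
Gamma(α, β) with Poisson data over total exposure Σt gives posterior Gamma(α+Σx, β+Σt) = Gamma(218, 33).
Posterior mode = (α'−1)/β' = 217/33.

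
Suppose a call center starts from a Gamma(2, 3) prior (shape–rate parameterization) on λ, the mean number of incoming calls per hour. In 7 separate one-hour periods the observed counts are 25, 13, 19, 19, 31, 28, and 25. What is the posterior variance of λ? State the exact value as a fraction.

81/50

Total count: 25 + 13 + 19 + 19 + 31 + 28 + 25 = 160.
Total exposure: 7 hours.
Conjugate update: add total count to the shape and total exposure to the rate, giving Gamma(162, 10).
Posterior variance = α'/β'² = 162/100 = 81/50.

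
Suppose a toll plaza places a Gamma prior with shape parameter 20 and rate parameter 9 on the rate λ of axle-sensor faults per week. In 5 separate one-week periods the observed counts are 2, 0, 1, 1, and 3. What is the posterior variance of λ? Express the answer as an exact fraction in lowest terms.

27/196

Total count: 2 + 0 + 1 + 1 + 3 = 7.
Total exposure: 5 weeks.
Conjugate update: add total count to the shape and total exposure to the rate, giving Gamma(27, 14).
Posterior variance = α'/β'² = 27/196.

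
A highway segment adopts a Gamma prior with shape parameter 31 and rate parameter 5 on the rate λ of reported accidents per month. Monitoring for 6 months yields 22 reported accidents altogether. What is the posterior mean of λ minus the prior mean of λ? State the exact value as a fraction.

-76/55

Total count 22 over total exposure 6 months.
By Gamma–Poisson conjugacy, the posterior is Gamma(α + Σx, β + Σt) = Gamma(31 + 22, 5 + 6) = Gamma(53, 11).
Posterior mean = 53/11 = 53/11; prior mean = 31/5 = 31/5. Difference = 53/11 − 31/5 = -76/55.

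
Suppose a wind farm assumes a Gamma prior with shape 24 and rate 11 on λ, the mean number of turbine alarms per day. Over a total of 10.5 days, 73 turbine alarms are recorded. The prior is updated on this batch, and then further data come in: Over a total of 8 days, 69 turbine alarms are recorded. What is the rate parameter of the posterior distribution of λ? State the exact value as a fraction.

Total count 73 over total exposure 10.5 days.
After the first batch: Gamma(24 + 73, 11 + 10.5) = Gamma(97, 43/2).
Total count 69 over total exposure 8 days.
After the second batch: Gamma(97 + 69, 43/2 + 8) = Gamma(166, 59/2).

59/2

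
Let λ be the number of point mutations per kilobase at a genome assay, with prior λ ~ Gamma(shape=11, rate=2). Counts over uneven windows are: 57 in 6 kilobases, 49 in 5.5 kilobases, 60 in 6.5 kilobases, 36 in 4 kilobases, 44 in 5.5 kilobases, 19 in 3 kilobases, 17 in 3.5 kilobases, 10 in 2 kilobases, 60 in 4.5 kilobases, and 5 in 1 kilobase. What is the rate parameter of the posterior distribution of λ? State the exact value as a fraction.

Total count: 57 + 49 + 60 + 36 + 44 + 19 + 17 + 10 + 60 + 5 = 357.
Total exposure: 6 + 5.5 + 6.5 + 4 + 5.5 + 3 + 3.5 + 2 + 4.5 + 1 = 41.5 kilobases.
By Gamma–Poisson conjugacy, the posterior is Gamma(α + Σx, β + Σt) = Gamma(11 + 357, 2 + 41.5) = Gamma(368, 87/2).

87/2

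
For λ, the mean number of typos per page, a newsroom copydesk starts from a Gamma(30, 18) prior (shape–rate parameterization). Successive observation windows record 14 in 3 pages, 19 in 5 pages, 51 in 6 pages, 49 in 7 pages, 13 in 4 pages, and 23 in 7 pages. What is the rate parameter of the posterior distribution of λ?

50

Total count: 14 + 19 + 51 + 49 + 13 + 23 = 169.
Total exposure: 3 + 5 + 6 + 7 + 4 + 7 = 32 pages.
By Gamma–Poisson conjugacy, the posterior is Gamma(α + Σx, β + Σt) = Gamma(30 + 169, 18 + 32) = Gamma(199, 50).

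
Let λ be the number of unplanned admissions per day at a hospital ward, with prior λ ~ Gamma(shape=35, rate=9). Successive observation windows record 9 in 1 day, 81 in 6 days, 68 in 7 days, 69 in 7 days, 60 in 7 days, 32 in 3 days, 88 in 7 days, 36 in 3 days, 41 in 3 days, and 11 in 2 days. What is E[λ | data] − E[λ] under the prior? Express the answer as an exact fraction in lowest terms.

Total count: 9 + 81 + 68 + 69 + 60 + 32 + 88 + 36 + 41 + 11 = 495.
Total exposure: 1 + 6 + 7 + 7 + 7 + 3 + 7 + 3 + 3 + 2 = 46 days.
Posterior: α' = 35 + 495 = 530, β' = 9 + 46 = 55.
Posterior mean = 530/55 = 106/11; prior mean = 35/9 = 35/9. Difference = 106/11 − 35/9 = 569/99.

569/99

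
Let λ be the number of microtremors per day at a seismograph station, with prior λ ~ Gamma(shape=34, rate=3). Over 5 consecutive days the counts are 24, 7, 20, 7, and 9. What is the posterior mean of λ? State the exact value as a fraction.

101/8

Total count: 24 + 7 + 20 + 7 + 9 = 67.
Total exposure: 5 days.
Conjugate update: add total count to the shape and total exposure to the rate, giving Gamma(101, 8).
Posterior mean = α'/β' = 101/8.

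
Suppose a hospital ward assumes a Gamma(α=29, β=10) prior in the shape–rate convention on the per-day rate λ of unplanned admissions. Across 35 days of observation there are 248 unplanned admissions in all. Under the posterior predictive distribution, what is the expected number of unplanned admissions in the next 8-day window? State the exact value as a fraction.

Total count 248 over total exposure 35 days.
Gamma(α, β) with Poisson data over total exposure Σt gives posterior Gamma(α+Σx, β+Σt) = Gamma(277, 45).
Predictive mean over an 8-day window = T·E[λ|data] = 8·277/45 = 2216/45.

2216/45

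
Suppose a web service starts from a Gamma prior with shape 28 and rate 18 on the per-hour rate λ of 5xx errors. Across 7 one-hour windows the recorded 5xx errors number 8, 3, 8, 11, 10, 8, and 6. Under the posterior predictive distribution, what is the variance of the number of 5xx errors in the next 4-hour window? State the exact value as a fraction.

Total count: 8 + 3 + 8 + 11 + 10 + 8 + 6 = 54.
Total exposure: 7 hours.
Gamma(α, β) with Poisson data over total exposure Σt gives posterior Gamma(α+Σx, β+Σt) = Gamma(82, 25).
The posterior predictive for a window of length T is Negative Binomial with variance T·α'·(β'+T)/β'² = 4·82·29/625 = 9512/625.

9512/625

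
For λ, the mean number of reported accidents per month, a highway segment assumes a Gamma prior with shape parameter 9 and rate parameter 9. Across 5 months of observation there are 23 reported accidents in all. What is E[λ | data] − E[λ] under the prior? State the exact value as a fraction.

9/7

Total count 23 over total exposure 5 months.
Gamma(α, β) with Poisson data over total exposure Σt gives posterior Gamma(α+Σx, β+Σt) = Gamma(32, 14).
Posterior mean = 32/14 = 16/7; prior mean = 9/9 = 1. Difference = 16/7 − 1 = 9/7.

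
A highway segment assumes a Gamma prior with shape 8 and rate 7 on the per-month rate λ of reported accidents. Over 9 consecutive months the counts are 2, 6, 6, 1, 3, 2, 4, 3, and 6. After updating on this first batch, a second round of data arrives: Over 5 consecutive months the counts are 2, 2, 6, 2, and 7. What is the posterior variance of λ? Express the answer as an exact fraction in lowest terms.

20/147

Total count: 2 + 6 + 6 + 1 + 3 + 2 + 4 + 3 + 6 = 33.
Total exposure: 9 months.
After the first batch: Gamma(8 + 33, 7 + 9) = Gamma(41, 16).
Total count: 2 + 2 + 6 + 2 + 7 = 19.
Total exposure: 5 months.
After the second batch: Gamma(41 + 19, 16 + 5) = Gamma(60, 21).
Posterior variance = α'/β'² = 60/441 = 20/147.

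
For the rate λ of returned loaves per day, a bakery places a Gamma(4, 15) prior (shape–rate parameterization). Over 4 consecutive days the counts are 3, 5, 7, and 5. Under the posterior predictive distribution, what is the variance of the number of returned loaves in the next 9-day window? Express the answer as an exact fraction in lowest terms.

Total count: 3 + 5 + 7 + 5 = 20.
Total exposure: 4 days.
The Gamma prior is conjugate for the Poisson rate, so λ | data ~ Gamma(4+20, 15+4) = Gamma(24, 19).
The posterior predictive for a window of length T is Negative Binomial with variance T·α'·(β'+T)/β'² = 9·24·28/361 = 6048/361.

6048/361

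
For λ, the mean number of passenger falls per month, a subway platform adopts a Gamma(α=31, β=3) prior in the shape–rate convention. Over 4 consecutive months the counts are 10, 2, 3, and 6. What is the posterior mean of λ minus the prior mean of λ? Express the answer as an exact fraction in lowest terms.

-61/21

Total count: 10 + 2 + 3 + 6 = 21.
Total exposure: 4 months.
Gamma(α, β) with Poisson data over total exposure Σt gives posterior Gamma(α+Σx, β+Σt) = Gamma(52, 7).
Posterior mean = 52/7 = 52/7; prior mean = 31/3 = 31/3. Difference = 52/7 − 31/3 = -61/21.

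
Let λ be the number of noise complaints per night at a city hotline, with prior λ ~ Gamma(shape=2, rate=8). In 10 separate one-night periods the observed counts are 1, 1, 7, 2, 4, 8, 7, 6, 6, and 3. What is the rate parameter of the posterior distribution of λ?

Total count: 1 + 1 + 7 + 2 + 4 + 8 + 7 + 6 + 6 + 3 = 45.
Total exposure: 10 nights.
Conjugate update: add total count to the shape and total exposure to the rate, giving Gamma(47, 18).

18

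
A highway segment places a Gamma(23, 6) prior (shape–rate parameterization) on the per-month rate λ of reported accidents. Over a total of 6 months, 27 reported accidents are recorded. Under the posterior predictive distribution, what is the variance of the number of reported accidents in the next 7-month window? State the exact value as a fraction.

3325/72

Total count 27 over total exposure 6 months.
Posterior: α' = 23 + 27 = 50, β' = 6 + 6 = 12.
The posterior predictive for a window of length T is Negative Binomial with variance T·α'·(β'+T)/β'² = 7·50·19/144 = 3325/72.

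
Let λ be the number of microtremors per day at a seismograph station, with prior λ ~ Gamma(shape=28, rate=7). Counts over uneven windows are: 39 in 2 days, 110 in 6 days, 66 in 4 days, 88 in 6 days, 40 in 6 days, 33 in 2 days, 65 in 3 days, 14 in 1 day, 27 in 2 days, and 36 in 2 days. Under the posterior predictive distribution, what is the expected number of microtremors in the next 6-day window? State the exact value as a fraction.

3276/41

Total count: 39 + 110 + 66 + 88 + 40 + 33 + 65 + 14 + 27 + 36 = 518.
Total exposure: 2 + 6 + 4 + 6 + 6 + 2 + 3 + 1 + 2 + 2 = 34 days.
Posterior: α' = 28 + 518 = 546, β' = 7 + 34 = 41.
Predictive mean over a 6-day window = T·E[λ|data] = 6·546/41 = 3276/41.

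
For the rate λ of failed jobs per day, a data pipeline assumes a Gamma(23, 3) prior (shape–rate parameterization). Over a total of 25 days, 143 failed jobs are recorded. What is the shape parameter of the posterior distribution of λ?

Total count 143 over total exposure 25 days.
Gamma(α, β) with Poisson data over total exposure Σt gives posterior Gamma(α+Σx, β+Σt) = Gamma(166, 28).

166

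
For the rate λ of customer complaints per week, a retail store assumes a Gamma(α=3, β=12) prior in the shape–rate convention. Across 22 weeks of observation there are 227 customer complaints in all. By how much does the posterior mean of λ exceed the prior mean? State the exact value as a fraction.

Total count 227 over total exposure 22 weeks.
Posterior: α' = 3 + 227 = 230, β' = 12 + 22 = 34.
Posterior mean = 230/34 = 115/17; prior mean = 3/12 = 1/4. Difference = 115/17 − 1/4 = 443/68.

443/68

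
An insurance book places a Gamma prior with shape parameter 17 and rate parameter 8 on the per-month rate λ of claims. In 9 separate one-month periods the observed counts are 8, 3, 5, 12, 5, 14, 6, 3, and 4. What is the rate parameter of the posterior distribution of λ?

17

Total count: 8 + 3 + 5 + 12 + 5 + 14 + 6 + 3 + 4 = 60.
Total exposure: 9 months.
Gamma(α, β) with Poisson data over total exposure Σt gives posterior Gamma(α+Σx, β+Σt) = Gamma(77, 17).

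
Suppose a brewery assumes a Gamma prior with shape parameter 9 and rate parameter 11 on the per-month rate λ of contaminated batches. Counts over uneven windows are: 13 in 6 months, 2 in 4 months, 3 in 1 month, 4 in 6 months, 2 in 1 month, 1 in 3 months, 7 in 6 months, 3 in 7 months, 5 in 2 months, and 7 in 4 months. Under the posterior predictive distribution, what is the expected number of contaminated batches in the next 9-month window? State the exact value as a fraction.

Total count: 13 + 2 + 3 + 4 + 2 + 1 + 7 + 3 + 5 + 7 = 47.
Total exposure: 6 + 4 + 1 + 6 + 1 + 3 + 6 + 7 + 2 + 4 = 40 months.
By Gamma–Poisson conjugacy, the posterior is Gamma(α + Σx, β + Σt) = Gamma(9 + 47, 11 + 40) = Gamma(56, 51).
Predictive mean over a 9-month window = T·E[λ|data] = 9·56/51 = 168/17.

168/17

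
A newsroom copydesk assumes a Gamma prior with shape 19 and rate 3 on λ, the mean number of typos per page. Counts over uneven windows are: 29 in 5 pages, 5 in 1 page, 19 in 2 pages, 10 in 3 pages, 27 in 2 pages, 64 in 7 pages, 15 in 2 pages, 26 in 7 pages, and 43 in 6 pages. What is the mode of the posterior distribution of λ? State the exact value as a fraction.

Total count: 29 + 5 + 19 + 10 + 27 + 64 + 15 + 26 + 43 = 238.
Total exposure: 5 + 1 + 2 + 3 + 2 + 7 + 2 + 7 + 6 = 35 pages.
Gamma(α, β) with Poisson data over total exposure Σt gives posterior Gamma(α+Σx, β+Σt) = Gamma(257, 38).
Posterior mode = (α'−1)/β' = 256/38 = 128/19.

128/19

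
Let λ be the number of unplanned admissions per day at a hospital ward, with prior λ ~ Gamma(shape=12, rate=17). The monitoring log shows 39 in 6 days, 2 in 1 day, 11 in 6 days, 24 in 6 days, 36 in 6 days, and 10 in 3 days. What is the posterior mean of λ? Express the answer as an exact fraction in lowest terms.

Total count: 39 + 2 + 11 + 24 + 36 + 10 = 122.
Total exposure: 6 + 1 + 6 + 6 + 6 + 3 = 28 days.
The Gamma prior is conjugate for the Poisson rate, so λ | data ~ Gamma(12+122, 17+28) = Gamma(134, 45).
Posterior mean = α'/β' = 134/45.

134/45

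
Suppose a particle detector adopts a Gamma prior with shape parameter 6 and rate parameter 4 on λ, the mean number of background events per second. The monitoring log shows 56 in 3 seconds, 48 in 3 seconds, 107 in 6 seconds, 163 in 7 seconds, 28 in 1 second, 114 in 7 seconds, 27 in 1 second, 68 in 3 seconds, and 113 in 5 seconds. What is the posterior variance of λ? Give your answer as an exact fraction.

73/160

Total count: 56 + 48 + 107 + 163 + 28 + 114 + 27 + 68 + 113 = 724.
Total exposure: 3 + 3 + 6 + 7 + 1 + 7 + 1 + 3 + 5 = 36 seconds.
By Gamma–Poisson conjugacy, the posterior is Gamma(α + Σx, β + Σt) = Gamma(6 + 724, 4 + 36) = Gamma(730, 40).
Posterior variance = α'/β'² = 730/1600 = 73/160.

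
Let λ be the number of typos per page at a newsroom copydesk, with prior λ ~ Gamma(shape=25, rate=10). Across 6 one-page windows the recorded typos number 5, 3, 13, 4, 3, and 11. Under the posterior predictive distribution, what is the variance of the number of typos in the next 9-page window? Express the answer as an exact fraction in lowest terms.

Total count: 5 + 3 + 13 + 4 + 3 + 11 = 39.
Total exposure: 6 pages.
Conjugate update: add total count to the shape and total exposure to the rate, giving Gamma(64, 16).
The posterior predictive for a window of length T is Negative Binomial with variance T·α'·(β'+T)/β'² = 9·64·25/256 = 225/4.

225/4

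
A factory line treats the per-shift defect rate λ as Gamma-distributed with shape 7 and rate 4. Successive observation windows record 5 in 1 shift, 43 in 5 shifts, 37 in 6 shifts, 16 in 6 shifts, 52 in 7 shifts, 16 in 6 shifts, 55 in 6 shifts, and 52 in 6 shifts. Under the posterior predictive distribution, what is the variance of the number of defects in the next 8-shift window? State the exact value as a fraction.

124520/2209

Total count: 5 + 43 + 37 + 16 + 52 + 16 + 55 + 52 = 276.
Total exposure: 1 + 5 + 6 + 6 + 7 + 6 + 6 + 6 = 43 shifts.
Conjugate update: add total count to the shape and total exposure to the rate, giving Gamma(283, 47).
The posterior predictive for a window of length T is Negative Binomial with variance T·α'·(β'+T)/β'² = 8·283·55/2209 = 124520/2209.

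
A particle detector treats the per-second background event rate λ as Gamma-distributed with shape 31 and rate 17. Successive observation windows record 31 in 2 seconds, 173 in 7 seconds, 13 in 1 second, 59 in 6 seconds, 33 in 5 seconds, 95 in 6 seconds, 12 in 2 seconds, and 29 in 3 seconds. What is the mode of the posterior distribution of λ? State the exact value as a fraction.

475/49

Total count: 31 + 173 + 13 + 59 + 33 + 95 + 12 + 29 = 445.
Total exposure: 2 + 7 + 1 + 6 + 5 + 6 + 2 + 3 = 32 seconds.
By Gamma–Poisson conjugacy, the posterior is Gamma(α + Σx, β + Σt) = Gamma(31 + 445, 17 + 32) = Gamma(476, 49).
Posterior mode = (α'−1)/β' = 475/49.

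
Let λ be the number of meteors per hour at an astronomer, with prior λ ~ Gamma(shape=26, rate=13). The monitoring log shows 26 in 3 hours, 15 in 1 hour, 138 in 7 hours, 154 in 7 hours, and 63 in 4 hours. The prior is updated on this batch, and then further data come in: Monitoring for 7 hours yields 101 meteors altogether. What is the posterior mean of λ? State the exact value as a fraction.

523/42

Total count: 26 + 15 + 138 + 154 + 63 = 396.
Total exposure: 3 + 1 + 7 + 7 + 4 = 22 hours.
After the first batch: Gamma(26 + 396, 13 + 22) = Gamma(422, 35).
Total count 101 over total exposure 7 hours.
After the second batch: Gamma(422 + 101, 35 + 7) = Gamma(523, 42).
Posterior mean = α'/β' = 523/42.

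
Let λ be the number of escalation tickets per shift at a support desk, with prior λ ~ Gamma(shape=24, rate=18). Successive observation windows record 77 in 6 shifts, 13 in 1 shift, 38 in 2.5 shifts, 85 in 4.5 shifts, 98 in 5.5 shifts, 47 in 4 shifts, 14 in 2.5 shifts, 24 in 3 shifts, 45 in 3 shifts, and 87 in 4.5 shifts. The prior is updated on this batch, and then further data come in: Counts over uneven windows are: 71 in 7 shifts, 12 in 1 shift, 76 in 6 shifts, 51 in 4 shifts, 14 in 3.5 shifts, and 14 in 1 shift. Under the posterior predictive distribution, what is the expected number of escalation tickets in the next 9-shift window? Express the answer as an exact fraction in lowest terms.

Total count: 77 + 13 + 38 + 85 + 98 + 47 + 14 + 24 + 45 + 87 = 528.
Total exposure: 6 + 1 + 2.5 + 4.5 + 5.5 + 4 + 2.5 + 3 + 3 + 4.5 = 36.5 shifts.
After the first batch: Gamma(24 + 528, 18 + 36.5) = Gamma(552, 109/2).
Total count: 71 + 12 + 76 + 51 + 14 + 14 = 238.
Total exposure: 7 + 1 + 6 + 4 + 3.5 + 1 = 22.5 shifts.
After the second batch: Gamma(552 + 238, 109/2 + 22.5) = Gamma(790, 77).
Predictive mean over a 9-shift window = T·E[λ|data] = 9·790/77 = 7110/77.

7110/77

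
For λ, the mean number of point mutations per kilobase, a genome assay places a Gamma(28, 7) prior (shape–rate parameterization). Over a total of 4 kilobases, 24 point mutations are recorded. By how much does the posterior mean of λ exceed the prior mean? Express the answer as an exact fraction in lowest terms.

8/11

Total count 24 over total exposure 4 kilobases.
Posterior: α' = 28 + 24 = 52, β' = 7 + 4 = 11.
Posterior mean = 52/11 = 52/11; prior mean = 28/7 = 4. Difference = 52/11 − 4 = 8/11.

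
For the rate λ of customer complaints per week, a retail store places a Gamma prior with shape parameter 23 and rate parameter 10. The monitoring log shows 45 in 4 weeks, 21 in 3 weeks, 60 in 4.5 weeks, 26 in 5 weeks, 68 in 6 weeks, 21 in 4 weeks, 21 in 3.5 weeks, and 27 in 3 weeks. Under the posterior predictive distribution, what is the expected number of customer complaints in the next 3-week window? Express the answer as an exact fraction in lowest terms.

Total count: 45 + 21 + 60 + 26 + 68 + 21 + 21 + 27 = 289.
Total exposure: 4 + 3 + 4.5 + 5 + 6 + 4 + 3.5 + 3 = 33 weeks.
The Gamma prior is conjugate for the Poisson rate, so λ | data ~ Gamma(23+289, 10+33) = Gamma(312, 43).
Predictive mean over a 3-week window = T·E[λ|data] = 3·312/43 = 936/43.

936/43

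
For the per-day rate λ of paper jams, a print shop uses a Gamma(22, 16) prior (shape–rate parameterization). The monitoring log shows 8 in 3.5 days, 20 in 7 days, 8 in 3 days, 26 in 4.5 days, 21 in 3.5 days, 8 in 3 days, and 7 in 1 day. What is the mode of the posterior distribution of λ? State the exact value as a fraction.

Total count: 8 + 20 + 8 + 26 + 21 + 8 + 7 = 98.
Total exposure: 3.5 + 7 + 3 + 4.5 + 3.5 + 3 + 1 = 25.5 days.
By Gamma–Poisson conjugacy, the posterior is Gamma(α + Σx, β + Σt) = Gamma(22 + 98, 16 + 25.5) = Gamma(120, 83/2).
Posterior mode = (α'−1)/β' = 119/(83/2) = 238/83.

238/83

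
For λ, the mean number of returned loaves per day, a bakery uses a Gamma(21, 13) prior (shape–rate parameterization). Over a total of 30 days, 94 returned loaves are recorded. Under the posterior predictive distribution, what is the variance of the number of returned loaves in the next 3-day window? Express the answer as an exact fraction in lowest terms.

15870/1849

Total count 94 over total exposure 30 days.
By Gamma–Poisson conjugacy, the posterior is Gamma(α + Σx, β + Σt) = Gamma(21 + 94, 13 + 30) = Gamma(115, 43).
The posterior predictive for a window of length T is Negative Binomial with variance T·α'·(β'+T)/β'² = 3·115·46/1849 = 15870/1849.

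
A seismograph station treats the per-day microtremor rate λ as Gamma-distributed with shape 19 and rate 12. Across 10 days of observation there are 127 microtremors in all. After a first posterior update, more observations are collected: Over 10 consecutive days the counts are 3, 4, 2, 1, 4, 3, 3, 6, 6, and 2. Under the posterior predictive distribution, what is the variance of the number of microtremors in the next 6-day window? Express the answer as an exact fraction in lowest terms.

2565/64

Total count 127 over total exposure 10 days.
After the first batch: Gamma(19 + 127, 12 + 10) = Gamma(146, 22).
Total count: 3 + 4 + 2 + 1 + 4 + 3 + 3 + 6 + 6 + 2 = 34.
Total exposure: 10 days.
After the second batch: Gamma(146 + 34, 22 + 10) = Gamma(180, 32).
The posterior predictive for a window of length T is Negative Binomial with variance T·α'·(β'+T)/β'² = 6·180·38/1024 = 2565/64.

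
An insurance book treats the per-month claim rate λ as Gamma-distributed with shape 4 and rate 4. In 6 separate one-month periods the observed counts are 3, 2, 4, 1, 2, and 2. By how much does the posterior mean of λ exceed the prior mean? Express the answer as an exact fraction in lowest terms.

Total count: 3 + 2 + 4 + 1 + 2 + 2 = 14.
Total exposure: 6 months.
Conjugate update: add total count to the shape and total exposure to the rate, giving Gamma(18, 10).
Posterior mean = 18/10 = 9/5; prior mean = 4/4 = 1. Difference = 9/5 − 1 = 4/5.

4/5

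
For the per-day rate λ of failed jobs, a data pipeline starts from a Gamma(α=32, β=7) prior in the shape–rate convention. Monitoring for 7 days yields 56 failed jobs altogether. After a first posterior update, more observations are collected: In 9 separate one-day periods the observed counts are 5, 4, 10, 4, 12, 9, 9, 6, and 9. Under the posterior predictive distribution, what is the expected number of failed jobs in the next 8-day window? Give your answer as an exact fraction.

Total count 56 over total exposure 7 days.
After the first batch: Gamma(32 + 56, 7 + 7) = Gamma(88, 14).
Total count: 5 + 4 + 10 + 4 + 12 + 9 + 9 + 6 + 9 = 68.
Total exposure: 9 days.
After the second batch: Gamma(88 + 68, 14 + 9) = Gamma(156, 23).
Predictive mean over an 8-day window = T·E[λ|data] = 8·156/23 = 1248/23.

1248/23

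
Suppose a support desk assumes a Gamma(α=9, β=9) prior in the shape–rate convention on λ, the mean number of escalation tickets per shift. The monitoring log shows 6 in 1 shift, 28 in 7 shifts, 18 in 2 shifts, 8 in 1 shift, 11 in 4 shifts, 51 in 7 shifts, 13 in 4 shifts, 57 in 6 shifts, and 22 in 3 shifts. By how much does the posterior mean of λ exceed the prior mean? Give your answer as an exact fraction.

179/44

Total count: 6 + 28 + 18 + 8 + 11 + 51 + 13 + 57 + 22 = 214.
Total exposure: 1 + 7 + 2 + 1 + 4 + 7 + 4 + 6 + 3 = 35 shifts.
Posterior: α' = 9 + 214 = 223, β' = 9 + 35 = 44.
Posterior mean = 223/44 = 223/44; prior mean = 9/9 = 1. Difference = 223/44 − 1 = 179/44.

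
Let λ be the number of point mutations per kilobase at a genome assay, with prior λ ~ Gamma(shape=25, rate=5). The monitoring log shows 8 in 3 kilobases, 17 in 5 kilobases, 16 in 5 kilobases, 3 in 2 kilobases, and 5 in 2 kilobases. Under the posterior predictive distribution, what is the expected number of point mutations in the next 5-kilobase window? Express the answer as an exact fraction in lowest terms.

185/11

Total count: 8 + 17 + 16 + 3 + 5 = 49.
Total exposure: 3 + 5 + 5 + 2 + 2 = 17 kilobases.
Gamma(α, β) with Poisson data over total exposure Σt gives posterior Gamma(α+Σx, β+Σt) = Gamma(74, 22).
Predictive mean over a 5-kilobase window = T·E[λ|data] = 5·74/22 = 185/11.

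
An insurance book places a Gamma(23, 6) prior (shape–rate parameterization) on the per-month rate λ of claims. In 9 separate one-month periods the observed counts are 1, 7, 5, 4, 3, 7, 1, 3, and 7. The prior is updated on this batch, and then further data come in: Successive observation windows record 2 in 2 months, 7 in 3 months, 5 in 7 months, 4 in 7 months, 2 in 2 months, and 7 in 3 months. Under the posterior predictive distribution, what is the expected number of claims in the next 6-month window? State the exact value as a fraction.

176/13

Total count: 1 + 7 + 5 + 4 + 3 + 7 + 1 + 3 + 7 = 38.
Total exposure: 9 months.
After the first batch: Gamma(23 + 38, 6 + 9) = Gamma(61, 15).
Total count: 2 + 7 + 5 + 4 + 2 + 7 = 27.
Total exposure: 2 + 3 + 7 + 7 + 2 + 3 = 24 months.
After the second batch: Gamma(61 + 27, 15 + 24) = Gamma(88, 39).
Predictive mean over a 6-month window = T·E[λ|data] = 6·88/39 = 176/13.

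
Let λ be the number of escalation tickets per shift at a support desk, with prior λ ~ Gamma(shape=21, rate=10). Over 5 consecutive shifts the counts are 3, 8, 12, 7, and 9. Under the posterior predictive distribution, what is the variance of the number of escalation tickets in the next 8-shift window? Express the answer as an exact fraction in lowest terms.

Total count: 3 + 8 + 12 + 7 + 9 = 39.
Total exposure: 5 shifts.
Gamma(α, β) with Poisson data over total exposure Σt gives posterior Gamma(α+Σx, β+Σt) = Gamma(60, 15).
The posterior predictive for a window of length T is Negative Binomial with variance T·α'·(β'+T)/β'² = 8·60·23/225 = 736/15.

736/15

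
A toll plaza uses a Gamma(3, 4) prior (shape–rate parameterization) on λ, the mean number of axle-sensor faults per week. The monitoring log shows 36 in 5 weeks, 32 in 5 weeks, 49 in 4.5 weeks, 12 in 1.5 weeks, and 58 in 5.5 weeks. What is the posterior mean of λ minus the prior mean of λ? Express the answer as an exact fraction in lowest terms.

Total count: 36 + 32 + 49 + 12 + 58 = 187.
Total exposure: 5 + 5 + 4.5 + 1.5 + 5.5 = 21.5 weeks.
The Gamma prior is conjugate for the Poisson rate, so λ | data ~ Gamma(3+187, 4+21.5) = Gamma(190, 51/2).
Posterior mean = 190/(51/2) = 380/51; prior mean = 3/4 = 3/4. Difference = 380/51 − 3/4 = 1367/204.

1367/204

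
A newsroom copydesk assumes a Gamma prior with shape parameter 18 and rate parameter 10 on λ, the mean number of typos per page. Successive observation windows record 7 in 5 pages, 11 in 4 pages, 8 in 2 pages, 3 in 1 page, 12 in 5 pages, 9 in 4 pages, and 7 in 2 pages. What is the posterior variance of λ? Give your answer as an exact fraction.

25/363

Total count: 7 + 11 + 8 + 3 + 12 + 9 + 7 = 57.
Total exposure: 5 + 4 + 2 + 1 + 5 + 4 + 2 = 23 pages.
Gamma(α, β) with Poisson data over total exposure Σt gives posterior Gamma(α+Σx, β+Σt) = Gamma(75, 33).
Posterior variance = α'/β'² = 75/1089 = 25/363.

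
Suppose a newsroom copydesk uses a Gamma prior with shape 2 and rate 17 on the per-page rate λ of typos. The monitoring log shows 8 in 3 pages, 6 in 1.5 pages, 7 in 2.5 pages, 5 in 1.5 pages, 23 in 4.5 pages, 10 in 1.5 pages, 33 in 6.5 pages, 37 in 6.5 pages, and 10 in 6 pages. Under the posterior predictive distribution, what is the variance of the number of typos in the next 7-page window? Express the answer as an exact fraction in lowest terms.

Total count: 8 + 6 + 7 + 5 + 23 + 10 + 33 + 37 + 10 = 139.
Total exposure: 3 + 1.5 + 2.5 + 1.5 + 4.5 + 1.5 + 6.5 + 6.5 + 6 = 33.5 pages.
The Gamma prior is conjugate for the Poisson rate, so λ | data ~ Gamma(2+139, 17+33.5) = Gamma(141, 101/2).
The posterior predictive for a window of length T is Negative Binomial with variance T·α'·(β'+T)/β'² = 7·141·(115/2)/(10201/4) = 227010/10201.

227010/10201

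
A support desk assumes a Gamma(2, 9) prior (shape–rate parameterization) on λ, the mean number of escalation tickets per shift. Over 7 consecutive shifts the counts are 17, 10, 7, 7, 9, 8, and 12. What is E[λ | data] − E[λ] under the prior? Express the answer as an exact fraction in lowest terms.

Total count: 17 + 10 + 7 + 7 + 9 + 8 + 12 = 70.
Total exposure: 7 shifts.
Posterior: α' = 2 + 70 = 72, β' = 9 + 7 = 16.
Posterior mean = 72/16 = 9/2; prior mean = 2/9 = 2/9. Difference = 9/2 − 2/9 = 77/18.

77/18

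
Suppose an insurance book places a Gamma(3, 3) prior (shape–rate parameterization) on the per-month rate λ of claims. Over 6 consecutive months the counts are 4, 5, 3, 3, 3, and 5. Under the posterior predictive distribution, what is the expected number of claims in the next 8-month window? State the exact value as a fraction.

208/9

Total count: 4 + 5 + 3 + 3 + 3 + 5 = 23.
Total exposure: 6 months.
By Gamma–Poisson conjugacy, the posterior is Gamma(α + Σx, β + Σt) = Gamma(3 + 23, 3 + 6) = Gamma(26, 9).
Predictive mean over an 8-month window = T·E[λ|data] = 8·26/9 = 208/9.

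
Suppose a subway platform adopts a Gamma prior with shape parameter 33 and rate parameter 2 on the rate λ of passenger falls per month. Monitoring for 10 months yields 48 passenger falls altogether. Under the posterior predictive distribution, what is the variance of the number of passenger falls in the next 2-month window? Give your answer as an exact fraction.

63/4

Total count 48 over total exposure 10 months.
By Gamma–Poisson conjugacy, the posterior is Gamma(α + Σx, β + Σt) = Gamma(33 + 48, 2 + 10) = Gamma(81, 12).
The posterior predictive for a window of length T is Negative Binomial with variance T·α'·(β'+T)/β'² = 2·81·14/144 = 63/4.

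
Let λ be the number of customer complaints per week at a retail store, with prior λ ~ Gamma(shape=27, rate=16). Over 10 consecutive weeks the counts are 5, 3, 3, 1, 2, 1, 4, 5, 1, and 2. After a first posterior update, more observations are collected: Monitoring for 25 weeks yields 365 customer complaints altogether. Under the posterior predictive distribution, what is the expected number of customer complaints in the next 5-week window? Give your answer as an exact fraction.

2095/51

Total count: 5 + 3 + 3 + 1 + 2 + 1 + 4 + 5 + 1 + 2 = 27.
Total exposure: 10 weeks.
After the first batch: Gamma(27 + 27, 16 + 10) = Gamma(54, 26).
Total count 365 over total exposure 25 weeks.
After the second batch: Gamma(54 + 365, 26 + 25) = Gamma(419, 51).
Predictive mean over a 5-week window = T·E[λ|data] = 5·419/51 = 2095/51.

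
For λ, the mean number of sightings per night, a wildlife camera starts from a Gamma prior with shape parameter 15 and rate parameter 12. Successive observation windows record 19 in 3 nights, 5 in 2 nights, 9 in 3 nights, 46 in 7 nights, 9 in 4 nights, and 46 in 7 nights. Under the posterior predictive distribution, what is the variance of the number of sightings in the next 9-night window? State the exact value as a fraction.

Total count: 19 + 5 + 9 + 46 + 9 + 46 = 134.
Total exposure: 3 + 2 + 3 + 7 + 4 + 7 = 26 nights.
Conjugate update: add total count to the shape and total exposure to the rate, giving Gamma(149, 38).
The posterior predictive for a window of length T is Negative Binomial with variance T·α'·(β'+T)/β'² = 9·149·47/1444 = 63027/1444.

63027/1444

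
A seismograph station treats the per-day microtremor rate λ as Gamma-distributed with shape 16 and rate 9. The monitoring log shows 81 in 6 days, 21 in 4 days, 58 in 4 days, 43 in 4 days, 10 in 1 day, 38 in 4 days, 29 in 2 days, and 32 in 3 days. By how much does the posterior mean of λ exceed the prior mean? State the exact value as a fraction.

Total count: 81 + 21 + 58 + 43 + 10 + 38 + 29 + 32 = 312.
Total exposure: 6 + 4 + 4 + 4 + 1 + 4 + 2 + 3 = 28 days.
Conjugate update: add total count to the shape and total exposure to the rate, giving Gamma(328, 37).
Posterior mean = 328/37 = 328/37; prior mean = 16/9 = 16/9. Difference = 328/37 − 16/9 = 2360/333.

2360/333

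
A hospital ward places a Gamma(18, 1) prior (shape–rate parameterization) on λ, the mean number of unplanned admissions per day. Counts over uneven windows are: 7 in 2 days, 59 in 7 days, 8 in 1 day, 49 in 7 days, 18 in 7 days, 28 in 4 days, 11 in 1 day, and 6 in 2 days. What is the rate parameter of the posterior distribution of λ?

32

Total count: 7 + 59 + 8 + 49 + 18 + 28 + 11 + 6 = 186.
Total exposure: 2 + 7 + 1 + 7 + 7 + 4 + 1 + 2 = 31 days.
By Gamma–Poisson conjugacy, the posterior is Gamma(α + Σx, β + Σt) = Gamma(18 + 186, 1 + 31) = Gamma(204, 32).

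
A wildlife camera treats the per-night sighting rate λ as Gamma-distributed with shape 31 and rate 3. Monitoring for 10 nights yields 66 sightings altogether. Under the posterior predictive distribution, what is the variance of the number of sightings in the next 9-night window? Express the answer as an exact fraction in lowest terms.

Total count 66 over total exposure 10 nights.
The Gamma prior is conjugate for the Poisson rate, so λ | data ~ Gamma(31+66, 3+10) = Gamma(97, 13).
The posterior predictive for a window of length T is Negative Binomial with variance T·α'·(β'+T)/β'² = 9·97·22/169 = 19206/169.

19206/169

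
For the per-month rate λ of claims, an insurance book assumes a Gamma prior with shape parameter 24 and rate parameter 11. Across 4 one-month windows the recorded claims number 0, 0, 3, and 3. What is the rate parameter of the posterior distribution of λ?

Total count: 0 + 0 + 3 + 3 = 6.
Total exposure: 4 months.
The Gamma prior is conjugate for the Poisson rate, so λ | data ~ Gamma(24+6, 11+4) = Gamma(30, 15).

15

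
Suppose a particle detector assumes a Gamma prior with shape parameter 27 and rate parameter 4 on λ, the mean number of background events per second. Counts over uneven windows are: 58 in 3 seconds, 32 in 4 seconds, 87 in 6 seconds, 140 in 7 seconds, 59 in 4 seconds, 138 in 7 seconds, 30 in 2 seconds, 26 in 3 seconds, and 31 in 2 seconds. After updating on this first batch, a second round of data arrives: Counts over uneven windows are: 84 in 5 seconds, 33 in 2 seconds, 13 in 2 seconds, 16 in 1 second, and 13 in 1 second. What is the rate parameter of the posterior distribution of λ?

53

Total count: 58 + 32 + 87 + 140 + 59 + 138 + 30 + 26 + 31 = 601.
Total exposure: 3 + 4 + 6 + 7 + 4 + 7 + 2 + 3 + 2 = 38 seconds.
After the first batch: Gamma(27 + 601, 4 + 38) = Gamma(628, 42).
Total count: 84 + 33 + 13 + 16 + 13 = 159.
Total exposure: 5 + 2 + 2 + 1 + 1 = 11 seconds.
After the second batch: Gamma(628 + 159, 42 + 11) = Gamma(787, 53).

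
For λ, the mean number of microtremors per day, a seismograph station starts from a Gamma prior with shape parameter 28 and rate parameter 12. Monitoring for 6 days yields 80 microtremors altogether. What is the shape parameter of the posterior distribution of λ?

Total count 80 over total exposure 6 days.
Conjugate update: add total count to the shape and total exposure to the rate, giving Gamma(108, 18).

108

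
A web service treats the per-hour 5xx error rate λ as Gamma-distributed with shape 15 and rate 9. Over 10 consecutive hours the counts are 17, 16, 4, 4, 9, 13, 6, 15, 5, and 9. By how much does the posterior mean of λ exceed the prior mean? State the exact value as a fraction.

Total count: 17 + 16 + 4 + 4 + 9 + 13 + 6 + 15 + 5 + 9 = 98.
Total exposure: 10 hours.
Conjugate update: add total count to the shape and total exposure to the rate, giving Gamma(113, 19).
Posterior mean = 113/19 = 113/19; prior mean = 15/9 = 5/3. Difference = 113/19 − 5/3 = 244/57.

244/57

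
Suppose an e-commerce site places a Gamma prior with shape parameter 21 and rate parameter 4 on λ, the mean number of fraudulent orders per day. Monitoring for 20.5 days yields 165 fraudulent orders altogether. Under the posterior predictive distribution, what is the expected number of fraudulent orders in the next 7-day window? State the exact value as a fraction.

372/7

Total count 165 over total exposure 20.5 days.
By Gamma–Poisson conjugacy, the posterior is Gamma(α + Σx, β + Σt) = Gamma(21 + 165, 4 + 20.5) = Gamma(186, 49/2).
Predictive mean over a 7-day window = T·E[λ|data] = 7·186/(49/2) = 372/7.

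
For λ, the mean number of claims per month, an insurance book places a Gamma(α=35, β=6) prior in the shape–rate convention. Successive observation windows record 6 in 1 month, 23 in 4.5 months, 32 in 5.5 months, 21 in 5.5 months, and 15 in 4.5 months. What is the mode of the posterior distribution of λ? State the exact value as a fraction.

Total count: 6 + 23 + 32 + 21 + 15 = 97.
Total exposure: 1 + 4.5 + 5.5 + 5.5 + 4.5 = 21 months.
Gamma(α, β) with Poisson data over total exposure Σt gives posterior Gamma(α+Σx, β+Σt) = Gamma(132, 27).
Posterior mode = (α'−1)/β' = 131/27.

131/27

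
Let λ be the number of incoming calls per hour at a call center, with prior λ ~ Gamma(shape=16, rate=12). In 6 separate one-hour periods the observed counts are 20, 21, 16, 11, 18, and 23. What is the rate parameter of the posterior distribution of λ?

18

Total count: 20 + 21 + 16 + 11 + 18 + 23 = 109.
Total exposure: 6 hours.
Gamma(α, β) with Poisson data over total exposure Σt gives posterior Gamma(α+Σx, β+Σt) = Gamma(125, 18).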